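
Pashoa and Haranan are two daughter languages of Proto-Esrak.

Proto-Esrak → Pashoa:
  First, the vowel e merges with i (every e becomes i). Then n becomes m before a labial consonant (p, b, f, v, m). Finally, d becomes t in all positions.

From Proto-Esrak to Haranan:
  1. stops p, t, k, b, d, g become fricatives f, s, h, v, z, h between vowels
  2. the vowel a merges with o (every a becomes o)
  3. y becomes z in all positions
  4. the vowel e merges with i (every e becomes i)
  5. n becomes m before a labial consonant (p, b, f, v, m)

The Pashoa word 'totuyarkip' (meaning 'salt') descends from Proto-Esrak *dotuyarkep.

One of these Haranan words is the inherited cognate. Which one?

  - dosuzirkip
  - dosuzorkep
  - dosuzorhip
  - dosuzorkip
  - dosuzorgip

dosuzorkip

Haranan: start from *dotuyarkep.
  rule 1 (intervocalic lenition): dotuyarkep → dosuyarkep
  rule 2 (vowel merger): dosuyarkep → dosuyorkep
  rule 3 (unconditioned shift): dosuyorkep → dosuzorkep
  rule 4 (vowel merger): dosuzorkep → dosuzorkip
  rule 5: no change — dosuzorkip
  ⇒ Haranan dosuzorkip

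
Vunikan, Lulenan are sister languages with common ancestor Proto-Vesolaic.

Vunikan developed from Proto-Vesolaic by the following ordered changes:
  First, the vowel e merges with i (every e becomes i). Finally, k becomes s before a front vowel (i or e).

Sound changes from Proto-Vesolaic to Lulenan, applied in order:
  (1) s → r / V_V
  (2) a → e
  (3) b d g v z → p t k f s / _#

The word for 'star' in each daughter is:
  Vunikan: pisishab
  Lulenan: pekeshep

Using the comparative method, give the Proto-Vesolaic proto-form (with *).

Position 7: Vunikan has a, Lulenan has e. Vunikan preserves a here (none of its changes turn any other segment into a), so the proto-segment is *a.
Position 3: Vunikan has s, Lulenan has k. Taking the neighbouring segments as reconstructed: Vunikan s could go back to *k or *s; Lulenan k can only go back to *k — the one source consistent with every daughter is *k.
Position 8: Vunikan has b, Lulenan has p. Vunikan preserves b here (none of its changes turn any other segment into b), so the proto-segment is *b.
Verify the candidate proto-form against each daughter:
Vunikan: *pekeshab > pikishab > pisishab  (by vowel merger, palatalisation)
Lulenan: *pekeshab
  pekeshab (rule 1 does not apply)
  pekeshab → pekesheb   [vowel merger]
  pekesheb → pekeshep   [final devoicing]
  giving Lulenan pekeshep.
No other proto-form is consistent with every reflex, so the reconstruction is *pekeshab.

*pekeshab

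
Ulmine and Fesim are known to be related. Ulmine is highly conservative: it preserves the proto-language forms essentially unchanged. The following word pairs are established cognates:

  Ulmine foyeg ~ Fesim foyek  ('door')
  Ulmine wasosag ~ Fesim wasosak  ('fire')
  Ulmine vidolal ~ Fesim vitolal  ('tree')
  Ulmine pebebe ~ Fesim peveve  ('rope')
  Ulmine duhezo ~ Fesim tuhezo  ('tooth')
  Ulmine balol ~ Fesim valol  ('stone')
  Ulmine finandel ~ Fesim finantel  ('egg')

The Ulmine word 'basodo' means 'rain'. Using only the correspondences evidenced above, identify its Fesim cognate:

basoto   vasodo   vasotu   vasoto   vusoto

vasoto

balol ~ valol — Ulmine b corresponds to Fesim v word-initially before a back vowel.
vidolal ~ vitolal — Ulmine d corresponds to Fesim t between vowels (before a back vowel).
Applying these to Ulmine 'basodo':
  basodo → vasodo   (b→v word-initially before a back vowel)
  vasodo → vasoto   (d→t between vowels (before a back vowel))
So the Fesim cognate is 'vasoto'.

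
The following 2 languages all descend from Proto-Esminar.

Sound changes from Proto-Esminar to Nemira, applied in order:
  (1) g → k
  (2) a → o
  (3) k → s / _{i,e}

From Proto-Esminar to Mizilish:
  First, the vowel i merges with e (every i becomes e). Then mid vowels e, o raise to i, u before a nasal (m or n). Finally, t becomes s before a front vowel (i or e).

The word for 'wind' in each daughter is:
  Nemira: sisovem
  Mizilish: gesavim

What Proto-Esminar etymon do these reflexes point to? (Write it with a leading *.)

*gisavem

Position 4: Nemira has o, Mizilish has a. Mizilish preserves a here (none of its changes turn any other segment into a), so the proto-segment is *a.
Position 6: Nemira has e, Mizilish has i. Nemira preserves e here (none of its changes turn any other segment into e), so the proto-segment is *e.
Position 1: Nemira has s, Mizilish has g. Mizilish preserves g here (none of its changes turn any other segment into g), so the proto-segment is *g.
Verify the candidate proto-form against each daughter:
Nemira: start from *gisavem.
  rule 1 (unconditioned shift): gisavem → kisavem
  rule 2 (vowel merger): kisavem → kisovem
  rule 3 (palatalisation): kisovem → sisovem
  ⇒ Nemira sisovem
Mizilish: start from *gisavem.
  rule 1 (vowel merger): gisavem → gesavem
  rule 2 (pre-nasal raising): gesavem → gesavim
  rule 3: no change — gesavim
  ⇒ Mizilish gesavim
*gisavem is the unique common source.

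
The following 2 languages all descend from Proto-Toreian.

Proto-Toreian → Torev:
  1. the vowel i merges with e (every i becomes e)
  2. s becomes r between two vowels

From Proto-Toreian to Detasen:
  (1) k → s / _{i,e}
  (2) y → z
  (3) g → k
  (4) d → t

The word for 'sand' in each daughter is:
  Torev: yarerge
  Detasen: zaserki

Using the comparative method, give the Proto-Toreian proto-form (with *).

Position 6: Torev has g, Detasen has k. Torev preserves g here (none of its changes turn any other segment into g), so the proto-segment is *g.
Position 7: Torev has e, Detasen has i. Detasen preserves i here (none of its changes turn any other segment into i), so the proto-segment is *i.
Continuing position by position gives *yasergi; check it forward:
Torev: start from *yasergi.
  rule 1 (vowel merger): yasergi → yaserge
  rule 2 (rhotacism): yaserge → yarerge
  ⇒ Torev yarerge
Detasen: *yasergi > zasergi > zaserki  (by unconditioned shift, unconditioned shift)
Only *yasergi yields all of Torev yarerge, Detasen zaserki.

*yasergi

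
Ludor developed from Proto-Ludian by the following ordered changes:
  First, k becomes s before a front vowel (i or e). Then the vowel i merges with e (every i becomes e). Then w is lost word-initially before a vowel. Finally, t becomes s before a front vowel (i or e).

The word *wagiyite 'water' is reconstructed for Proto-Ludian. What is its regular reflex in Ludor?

Ludor: *wagiyite
  wagiyite (rule 1 does not apply)
  wagiyite → wageyete   [vowel merger]
  wageyete → ageyete   [glide loss]
  ageyete → ageyese   [palatalisation]
  giving Ludor ageyese.

ageyese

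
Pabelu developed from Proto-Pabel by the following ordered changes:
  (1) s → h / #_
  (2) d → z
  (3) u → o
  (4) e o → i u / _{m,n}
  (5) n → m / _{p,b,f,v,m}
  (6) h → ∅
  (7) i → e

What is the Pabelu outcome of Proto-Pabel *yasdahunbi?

yaszaumbe

Pabelu: *yasdahunbi > yaszahunbi > yaszahonbi > yaszahunbi > yaszahumbi > yaszaumbi > yaszaumbe  (by unconditioned shift, vowel merger, pre-nasal raising, nasal place assimilation, h-loss, vowel merger)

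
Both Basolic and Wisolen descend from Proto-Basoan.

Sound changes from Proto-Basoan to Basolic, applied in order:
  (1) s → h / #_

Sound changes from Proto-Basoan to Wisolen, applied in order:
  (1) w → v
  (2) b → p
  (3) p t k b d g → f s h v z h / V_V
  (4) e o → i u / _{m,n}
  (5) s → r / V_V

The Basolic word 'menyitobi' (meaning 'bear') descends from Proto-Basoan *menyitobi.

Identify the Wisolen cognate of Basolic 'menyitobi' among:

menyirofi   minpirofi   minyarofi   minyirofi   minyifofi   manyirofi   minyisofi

Wisolen: *menyitobi
  menyitobi (rule 1 does not apply)
  menyitobi → menyitopi   [unconditioned shift]
  menyitopi → menyisofi   [intervocalic lenition]
  menyisofi → minyisofi   [pre-nasal raising]
  minyisofi → minyirofi   [rhotacism]
  giving Wisolen minyirofi.
Only 'minyirofi' matches the regular Wisolen development of *menyitobi.

minyirofi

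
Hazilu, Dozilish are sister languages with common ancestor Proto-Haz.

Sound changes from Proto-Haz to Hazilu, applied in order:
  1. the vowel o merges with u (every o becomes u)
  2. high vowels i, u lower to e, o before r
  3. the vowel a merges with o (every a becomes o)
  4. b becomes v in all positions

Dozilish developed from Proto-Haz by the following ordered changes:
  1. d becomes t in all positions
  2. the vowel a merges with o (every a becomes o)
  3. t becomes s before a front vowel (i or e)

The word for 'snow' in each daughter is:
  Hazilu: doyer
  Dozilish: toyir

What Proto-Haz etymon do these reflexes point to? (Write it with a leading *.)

*dayir

Position 1: Hazilu has d, Dozilish has t. Hazilu preserves d here (none of its changes turn any other segment into d), so the proto-segment is *d.
Position 4: Hazilu has e, Dozilish has i. Dozilish preserves i here (none of its changes turn any other segment into i), so the proto-segment is *i.
Position 2: Hazilu has o, Dozilish has o. Taking the neighbouring segments as reconstructed: Hazilu o can only go back to *a; Dozilish o could go back to *a or *o — the one source consistent with every daughter is *a.
Continuing position by position gives *dayir; check it forward:
Hazilu: *dayir
  dayir (rule 1 does not apply)
  dayir → dayer   [pre-rhotic lowering]
  dayer → doyer   [vowel merger]
  doyer (rule 4 does not apply)
  giving Hazilu doyer.
Dozilish: *dayir > tayir > toyir  (by unconditioned shift, vowel merger)
Only *dayir yields all of Hazilu doyer, Dozilish toyir.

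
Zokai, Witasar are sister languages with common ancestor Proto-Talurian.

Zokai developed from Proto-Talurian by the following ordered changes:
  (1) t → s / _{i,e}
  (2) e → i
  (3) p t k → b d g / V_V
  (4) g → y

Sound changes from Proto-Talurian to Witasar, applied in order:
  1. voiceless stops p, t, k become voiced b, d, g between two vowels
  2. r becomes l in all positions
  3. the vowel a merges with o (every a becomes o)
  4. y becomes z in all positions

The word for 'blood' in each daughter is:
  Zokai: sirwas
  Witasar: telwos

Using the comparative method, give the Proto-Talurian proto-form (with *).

*terwas

Position 1: Zokai has s, Witasar has t. Witasar preserves t here (none of its changes turn any other segment into t), so the proto-segment is *t.
Position 2: Zokai has i, Witasar has e. Witasar preserves e here (none of its changes turn any other segment into e), so the proto-segment is *e.
Continuing position by position gives *terwas; check it forward:
Zokai: *terwas
  terwas → serwas   [palatalisation]
  serwas → sirwas   [vowel merger]
  sirwas (rule 3 does not apply)
  sirwas (rule 4 does not apply)
  giving Zokai sirwas.
Witasar: start from *terwas.
  rule 1: no change — terwas
  rule 2 (unconditioned shift): terwas → telwas
  rule 3 (vowel merger): telwas → telwos
  rule 4: no change — telwos
  ⇒ Witasar telwos
Only *terwas yields all of Zokai sirwas, Witasar telwos.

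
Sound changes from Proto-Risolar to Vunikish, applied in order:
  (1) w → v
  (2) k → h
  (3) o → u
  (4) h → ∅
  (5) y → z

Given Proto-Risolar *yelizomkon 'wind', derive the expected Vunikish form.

zelizumun

Vunikish: *yelizomkon > yelizomhon > yelizumhun > yelizumun > zelizumun  (by unconditioned shift, vowel merger, h-loss, unconditioned shift)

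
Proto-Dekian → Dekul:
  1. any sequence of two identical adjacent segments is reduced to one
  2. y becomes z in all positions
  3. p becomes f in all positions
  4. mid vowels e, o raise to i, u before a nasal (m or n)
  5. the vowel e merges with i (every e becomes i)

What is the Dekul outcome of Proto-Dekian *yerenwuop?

zirinwuof

Dekul: *yerenwuop
  yerenwuop (rule 1 does not apply)
  yerenwuop → zerenwuop   [unconditioned shift]
  zerenwuop → zerenwuof   [unconditioned shift]
  zerenwuof → zerinwuof   [pre-nasal raising]
  zerinwuof → zirinwuof   [vowel merger]
  giving Dekul zirinwuof.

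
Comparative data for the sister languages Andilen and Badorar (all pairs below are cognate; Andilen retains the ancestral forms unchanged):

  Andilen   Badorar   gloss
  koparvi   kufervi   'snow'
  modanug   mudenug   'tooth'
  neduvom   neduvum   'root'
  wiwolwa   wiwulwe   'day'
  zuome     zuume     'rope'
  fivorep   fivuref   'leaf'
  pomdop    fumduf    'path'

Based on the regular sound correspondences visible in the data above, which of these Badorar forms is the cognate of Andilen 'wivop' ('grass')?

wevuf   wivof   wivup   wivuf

wivuf

koparvi ~ kufervi, pomdop ~ fumduf — Andilen o corresponds to Badorar u after a consonant, before a labial obstruent.
fivorep ~ fivuref, pomdop ~ fumduf — Andilen p corresponds to Badorar f word-finally.
Applying these to Andilen 'wivop':
  wivop → wivup   (o→u after a consonant, before a labial obstruent)
  wivup → wivuf   (p→f word-finally)
So the Badorar cognate is 'wivuf'.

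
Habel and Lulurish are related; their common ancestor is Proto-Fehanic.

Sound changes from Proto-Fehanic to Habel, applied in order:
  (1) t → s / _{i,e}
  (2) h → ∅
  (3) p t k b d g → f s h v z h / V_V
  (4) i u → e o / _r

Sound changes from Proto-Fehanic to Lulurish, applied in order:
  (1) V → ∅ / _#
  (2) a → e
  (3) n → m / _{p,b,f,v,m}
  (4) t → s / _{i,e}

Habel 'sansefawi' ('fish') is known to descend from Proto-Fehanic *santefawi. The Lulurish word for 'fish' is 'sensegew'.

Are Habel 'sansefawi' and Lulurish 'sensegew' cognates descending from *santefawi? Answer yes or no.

Derive the expected Lulurish reflex of *santefawi:
Lulurish: start from *santefawi.
  rule 1 (apocope): santefawi → santefaw
  rule 2 (vowel merger): santefaw → sentefew
  rule 3: no change — sentefew
  rule 4 (palatalisation): sentefew → sensefew
  ⇒ Lulurish sensefew
The regular Lulurish reflex would be 'sensefew', but the attested form is 'sensegew'. The correspondence is irregular, so they are not cognates (the Lulurish form has a different source).

no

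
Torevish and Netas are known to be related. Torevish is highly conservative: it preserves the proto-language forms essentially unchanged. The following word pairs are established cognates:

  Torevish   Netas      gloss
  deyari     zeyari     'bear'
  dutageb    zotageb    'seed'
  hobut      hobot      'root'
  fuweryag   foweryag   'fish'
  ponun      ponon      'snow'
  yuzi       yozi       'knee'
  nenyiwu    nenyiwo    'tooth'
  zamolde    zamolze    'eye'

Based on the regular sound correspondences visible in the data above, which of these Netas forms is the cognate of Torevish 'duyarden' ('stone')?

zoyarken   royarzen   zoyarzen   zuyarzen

zoyarzen

dutageb ~ zotageb — Torevish d corresponds to Netas z word-initially before a back vowel.
dutageb ~ zotageb, hobut ~ hobot — Torevish u corresponds to Netas o after a consonant, before a consonant other than r, m, n, p, b, f, v.
zamolde ~ zamolze — Torevish d corresponds to Netas z after a consonant, before a front vowel.
Applying these to Torevish 'duyarden':
  duyarden → zuyarden   (d→z word-initially before a back vowel)
  zuyarden → zoyarden   (u→o after a consonant, before a consonant other than r, m, n, p, b, f, v)
  zoyarden → zoyarzen   (d→z after a consonant, before a front vowel)
So the Netas cognate is 'zoyarzen'.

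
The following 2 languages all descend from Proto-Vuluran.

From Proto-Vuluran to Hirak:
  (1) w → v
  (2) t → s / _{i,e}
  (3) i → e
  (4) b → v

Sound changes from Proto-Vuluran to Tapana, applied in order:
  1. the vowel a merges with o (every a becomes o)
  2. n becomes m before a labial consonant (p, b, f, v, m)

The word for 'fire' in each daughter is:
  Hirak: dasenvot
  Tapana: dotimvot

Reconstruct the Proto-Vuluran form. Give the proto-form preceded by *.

Position 5: Hirak has n, Tapana has m. Hirak preserves n here (none of its changes turn any other segment into n), so the proto-segment is *n.
Position 4: Hirak has e, Tapana has i. Tapana preserves i here (none of its changes turn any other segment into i), so the proto-segment is *i.
This points to *datinvot. Verify forward in each daughter:
Hirak: *datinvot > dasinvot > dasenvot  (by palatalisation, vowel merger)
Tapana: *datinvot > dotinvot > dotimvot  (by vowel merger, nasal place assimilation)
Only *datinvot yields all of Hirak dasenvot, Tapana dotimvot.

*datinvot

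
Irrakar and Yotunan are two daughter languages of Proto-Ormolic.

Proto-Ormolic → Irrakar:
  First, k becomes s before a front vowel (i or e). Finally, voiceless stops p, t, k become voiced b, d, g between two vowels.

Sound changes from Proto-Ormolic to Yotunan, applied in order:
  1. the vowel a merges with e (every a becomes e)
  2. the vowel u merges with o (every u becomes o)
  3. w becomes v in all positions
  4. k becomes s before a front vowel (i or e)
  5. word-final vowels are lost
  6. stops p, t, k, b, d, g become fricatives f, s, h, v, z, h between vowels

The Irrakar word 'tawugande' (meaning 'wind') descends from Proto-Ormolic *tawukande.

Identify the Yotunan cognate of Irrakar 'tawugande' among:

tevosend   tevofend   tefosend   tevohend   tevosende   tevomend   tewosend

Yotunan: *tawukande > tewukende > tewokende > tevokende > tevosende > tevosend  (by vowel merger, vowel merger, unconditioned shift, palatalisation, apocope)
Only 'tevosend' matches the regular Yotunan development of *tawukande.

tevosend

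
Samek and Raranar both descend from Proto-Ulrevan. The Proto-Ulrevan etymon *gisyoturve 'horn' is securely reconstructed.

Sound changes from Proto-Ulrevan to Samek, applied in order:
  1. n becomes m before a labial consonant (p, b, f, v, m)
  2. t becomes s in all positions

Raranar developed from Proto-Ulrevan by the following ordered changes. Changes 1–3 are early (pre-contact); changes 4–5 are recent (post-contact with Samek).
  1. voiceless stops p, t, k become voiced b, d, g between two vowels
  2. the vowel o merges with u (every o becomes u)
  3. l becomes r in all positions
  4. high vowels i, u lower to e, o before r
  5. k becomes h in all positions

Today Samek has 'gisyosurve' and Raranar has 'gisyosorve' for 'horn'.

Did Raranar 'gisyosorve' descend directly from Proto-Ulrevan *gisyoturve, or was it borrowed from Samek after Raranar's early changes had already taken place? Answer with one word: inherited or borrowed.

borrowed

If inherited, *gisyoturve would pass through all of Raranar's changes:
Raranar: start from *gisyoturve.
  rule 1 (intervocalic voicing): gisyoturve → gisyodurve
  rule 2 (vowel merger): gisyodurve → gisyudurve
  rule 3: no change — gisyudurve
  rule 4 (pre-rhotic lowering): gisyudurve → gisyudorve
  rule 5: no change — gisyudorve
  ⇒ Raranar gisyudorve
If borrowed from Samek 'gisyosurve' after the early changes, it would undergo only the recent ones:
  rule 4 (pre-rhotic lowering): gisyosurve → gisyosorve
  rule 5 (unconditioned shift): no change (gisyosorve)
  ⇒ as a loan: gisyosorve
Raranar 'gisyosorve' matches the loan outcome 'gisyosorve', not the inherited 'gisyudorve' — it skipped the early Raranar changes, so it was borrowed from Samek.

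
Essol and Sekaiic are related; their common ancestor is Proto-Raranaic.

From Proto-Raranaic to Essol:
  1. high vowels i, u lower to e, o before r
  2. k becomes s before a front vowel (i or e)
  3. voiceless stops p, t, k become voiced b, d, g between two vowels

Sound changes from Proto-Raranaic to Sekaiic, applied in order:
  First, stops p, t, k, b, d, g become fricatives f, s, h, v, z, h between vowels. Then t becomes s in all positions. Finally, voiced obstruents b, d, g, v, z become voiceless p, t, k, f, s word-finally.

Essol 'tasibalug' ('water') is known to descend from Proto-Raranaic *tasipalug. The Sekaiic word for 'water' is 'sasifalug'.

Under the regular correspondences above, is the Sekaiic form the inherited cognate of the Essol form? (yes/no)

Derive the expected Sekaiic reflex of *tasipalug:
Sekaiic: *tasipalug > tasifalug > sasifalug > sasifaluk  (by intervocalic lenition, unconditioned shift, final devoicing)
The regular Sekaiic reflex would be 'sasifaluk', but the attested form is 'sasifalug'. The correspondence is irregular, so they are not cognates (the Sekaiic form has a different source).

no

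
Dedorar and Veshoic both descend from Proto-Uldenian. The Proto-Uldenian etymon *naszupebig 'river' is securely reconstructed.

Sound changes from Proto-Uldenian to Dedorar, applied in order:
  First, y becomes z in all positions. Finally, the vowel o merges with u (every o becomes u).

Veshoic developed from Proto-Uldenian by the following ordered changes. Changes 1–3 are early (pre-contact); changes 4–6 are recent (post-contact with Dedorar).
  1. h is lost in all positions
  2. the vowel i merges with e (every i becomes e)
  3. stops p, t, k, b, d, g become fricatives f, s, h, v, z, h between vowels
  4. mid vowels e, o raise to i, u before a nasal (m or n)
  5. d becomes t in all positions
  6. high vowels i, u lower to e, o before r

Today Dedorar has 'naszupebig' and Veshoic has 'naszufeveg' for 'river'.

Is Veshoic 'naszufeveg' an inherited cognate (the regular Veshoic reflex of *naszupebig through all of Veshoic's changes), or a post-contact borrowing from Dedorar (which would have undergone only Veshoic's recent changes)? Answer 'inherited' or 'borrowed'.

inherited

If inherited, *naszupebig would pass through all of Veshoic's changes:
Veshoic: *naszupebig > naszupebeg > naszufeveg  (by vowel merger, intervocalic lenition)
If borrowed from Dedorar 'naszupebig' after the early changes, it would undergo only the recent ones:
  rule 4 (pre-nasal raising): no change (naszupebig)
  rule 5 (unconditioned shift): no change (naszupebig)
  rule 6 (pre-rhotic lowering): no change (naszupebig)
  ⇒ as a loan: naszupebig
Veshoic 'naszufeveg' matches the inherited outcome exactly, so it is an inherited cognate, not a loan.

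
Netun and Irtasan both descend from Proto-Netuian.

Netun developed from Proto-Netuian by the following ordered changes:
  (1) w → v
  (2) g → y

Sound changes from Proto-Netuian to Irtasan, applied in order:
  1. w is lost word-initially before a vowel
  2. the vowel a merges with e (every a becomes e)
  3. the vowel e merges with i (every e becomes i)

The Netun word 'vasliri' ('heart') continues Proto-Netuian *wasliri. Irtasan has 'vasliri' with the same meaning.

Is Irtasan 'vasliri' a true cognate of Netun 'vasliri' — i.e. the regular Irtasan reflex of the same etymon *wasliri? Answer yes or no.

no

Derive the expected Irtasan reflex of *wasliri:
Irtasan: *wasliri
  wasliri → asliri   [glide loss]
  asliri → esliri   [vowel merger]
  esliri → isliri   [vowel merger]
  giving Irtasan isliri.
The regular Irtasan reflex would be 'isliri', but the attested form is 'vasliri'. The correspondence is irregular, so they are not cognates (the Irtasan form has a different source).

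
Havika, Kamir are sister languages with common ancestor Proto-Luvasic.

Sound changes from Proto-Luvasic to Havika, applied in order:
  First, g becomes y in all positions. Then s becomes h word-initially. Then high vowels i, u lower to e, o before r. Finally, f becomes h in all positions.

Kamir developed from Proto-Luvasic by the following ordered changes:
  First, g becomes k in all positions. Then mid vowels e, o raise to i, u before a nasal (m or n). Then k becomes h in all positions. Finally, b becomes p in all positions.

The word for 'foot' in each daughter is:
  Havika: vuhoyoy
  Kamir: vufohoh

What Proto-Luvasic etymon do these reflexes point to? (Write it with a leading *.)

Position 5: Havika has y, Kamir has h. Taking the neighbouring segments as reconstructed: Havika y could go back to *g or *y; Kamir h could go back to *k or *g or *h — the one source consistent with every daughter is *g.
Position 3: Havika has h, Kamir has f. Kamir preserves f here (none of its changes turn any other segment into f), so the proto-segment is *f.
Position 7: Havika has y, Kamir has h. Taking the neighbouring segments as reconstructed: Havika y could go back to *g or *y; Kamir h could go back to *k or *g or *h — the one source consistent with every daughter is *g.
This points to *vufogog. Verify forward in each daughter:
Havika: *vufogog > vufoyoy > vuhoyoy  (by unconditioned shift, unconditioned shift)
Kamir: start from *vufogog.
  rule 1 (unconditioned shift): vufogog → vufokok
  rule 2: no change — vufokok
  rule 3 (unconditioned shift): vufokok → vufohoh
  rule 4: no change — vufohoh
  ⇒ Kamir vufohoh
Only *vufogog yields all of Havika vuhoyoy, Kamir vufohoh.

*vufogog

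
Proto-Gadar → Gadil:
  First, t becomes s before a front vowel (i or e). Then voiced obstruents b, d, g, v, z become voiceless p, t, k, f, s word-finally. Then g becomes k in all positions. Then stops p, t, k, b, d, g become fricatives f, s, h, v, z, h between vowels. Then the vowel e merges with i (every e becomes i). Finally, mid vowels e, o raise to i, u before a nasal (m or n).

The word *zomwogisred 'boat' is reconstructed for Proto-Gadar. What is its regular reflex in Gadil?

Gadil: *zomwogisred
  zomwogisred (rule 1 does not apply)
  zomwogisred → zomwogisret   [final devoicing]
  zomwogisret → zomwokisret   [unconditioned shift]
  zomwokisret → zomwohisret   [intervocalic lenition]
  zomwohisret → zomwohisrit   [vowel merger]
  zomwohisrit → zumwohisrit   [pre-nasal raising]
  giving Gadil zumwohisrit.

zumwohisrit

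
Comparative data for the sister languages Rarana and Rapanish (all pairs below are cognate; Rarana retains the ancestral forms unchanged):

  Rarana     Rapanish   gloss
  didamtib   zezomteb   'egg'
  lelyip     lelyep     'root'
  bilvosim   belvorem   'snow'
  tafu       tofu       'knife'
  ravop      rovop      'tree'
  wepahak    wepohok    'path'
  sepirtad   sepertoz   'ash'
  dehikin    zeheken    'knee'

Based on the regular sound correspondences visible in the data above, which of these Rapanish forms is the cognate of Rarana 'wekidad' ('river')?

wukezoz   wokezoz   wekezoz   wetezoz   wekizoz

didamtib ~ zezomteb, bilvosim ~ belvorem — Rarana i corresponds to Rapanish e after a consonant, before a consonant other than r, m, n, p, b, f, v.
didamtib ~ zezomteb — Rarana d corresponds to Rapanish z between vowels (before a back vowel).
wepahak ~ wepohok, sepirtad ~ sepertoz — Rarana a corresponds to Rapanish o after a consonant, before a consonant other than r, m, n, p, b, f, v.
sepirtad ~ sepertoz — Rarana d corresponds to Rapanish z word-finally.
Applying these to Rarana 'wekidad':
  wekidad → wekedad   (i→e after a consonant, before a consonant other than r, m, n, p, b, f, v)
  wekedad → wekezad   (d→z between vowels (before a back vowel))
  wekezad → wekezod   (a→o after a consonant, before a consonant other than r, m, n, p, b, f, v)
  wekezod → wekezoz   (d→z word-finally)
So the Rapanish cognate is 'wekezoz'.

wekezoz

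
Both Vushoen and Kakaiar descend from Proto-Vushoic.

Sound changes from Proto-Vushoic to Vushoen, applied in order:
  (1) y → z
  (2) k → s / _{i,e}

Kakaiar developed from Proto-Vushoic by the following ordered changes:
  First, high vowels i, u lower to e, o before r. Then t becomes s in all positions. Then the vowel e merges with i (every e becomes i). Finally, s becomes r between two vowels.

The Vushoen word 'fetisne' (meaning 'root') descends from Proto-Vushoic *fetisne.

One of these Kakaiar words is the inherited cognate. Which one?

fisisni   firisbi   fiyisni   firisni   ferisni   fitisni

firisni

Kakaiar: *fetisne > fesisne > fisisni > firisni  (by unconditioned shift, vowel merger, rhotacism)
Only 'firisni' matches the regular Kakaiar development of *fetisne.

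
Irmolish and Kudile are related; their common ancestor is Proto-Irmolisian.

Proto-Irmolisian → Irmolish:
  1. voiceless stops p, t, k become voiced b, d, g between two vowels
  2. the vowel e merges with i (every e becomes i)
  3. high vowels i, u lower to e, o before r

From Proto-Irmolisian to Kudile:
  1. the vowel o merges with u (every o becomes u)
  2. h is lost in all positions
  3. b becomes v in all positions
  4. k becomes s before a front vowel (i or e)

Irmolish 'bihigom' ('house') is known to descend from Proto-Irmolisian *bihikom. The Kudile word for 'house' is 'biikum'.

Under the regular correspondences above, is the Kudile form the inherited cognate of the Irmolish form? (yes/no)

Derive the expected Kudile reflex of *bihikom:
Kudile: *bihikom
  bihikom → bihikum   [vowel merger]
  bihikum → biikum   [h-loss]
  biikum → viikum   [unconditioned shift]
  viikum (rule 4 does not apply)
  giving Kudile viikum.
The regular Kudile reflex would be 'viikum', but the attested form is 'biikum'. The correspondence is irregular, so they are not cognates (the Kudile form has a different source).

no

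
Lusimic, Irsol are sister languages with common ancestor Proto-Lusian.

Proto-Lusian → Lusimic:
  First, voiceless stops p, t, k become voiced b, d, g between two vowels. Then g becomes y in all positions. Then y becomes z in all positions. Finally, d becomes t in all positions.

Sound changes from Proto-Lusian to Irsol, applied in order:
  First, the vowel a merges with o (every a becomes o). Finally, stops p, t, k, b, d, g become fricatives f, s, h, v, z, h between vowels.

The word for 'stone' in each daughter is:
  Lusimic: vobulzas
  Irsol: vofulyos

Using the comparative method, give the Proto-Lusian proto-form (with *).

*vopulyas

Position 6: Lusimic has z, Irsol has y. Irsol preserves y here (none of its changes turn any other segment into y), so the proto-segment is *y.
Position 3: Lusimic has b, Irsol has f. Taking the neighbouring segments as reconstructed: Lusimic b could go back to *p or *b; Irsol f could go back to *p or *f — the one source consistent with every daughter is *p.
Verify the candidate proto-form against each daughter:
Lusimic: *vopulyas > vobulyas > vobulzas  (by intervocalic voicing, unconditioned shift)
Irsol: *vopulyas
  vopulyas → vopulyos   [vowel merger]
  vopulyos → vofulyos   [intervocalic lenition]
  giving Irsol vofulyos.
Only *vopulyas yields all of Lusimic vobulzas, Irsol vofulyos.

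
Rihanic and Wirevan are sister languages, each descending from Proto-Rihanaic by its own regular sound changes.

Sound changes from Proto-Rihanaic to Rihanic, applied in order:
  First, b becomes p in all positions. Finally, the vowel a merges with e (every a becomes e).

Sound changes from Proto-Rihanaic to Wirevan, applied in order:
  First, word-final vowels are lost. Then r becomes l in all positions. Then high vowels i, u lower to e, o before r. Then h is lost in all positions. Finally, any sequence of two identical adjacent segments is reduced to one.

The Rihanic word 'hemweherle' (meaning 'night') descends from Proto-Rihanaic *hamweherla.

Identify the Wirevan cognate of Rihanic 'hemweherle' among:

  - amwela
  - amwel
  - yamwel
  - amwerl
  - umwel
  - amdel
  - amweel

Wirevan: start from *hamweherla.
  rule 1 (apocope): hamweherla → hamweherl
  rule 2 (unconditioned shift): hamweherl → hamwehell
  rule 3: no change — hamwehell
  rule 4 (h-loss): hamwehell → amweell
  rule 5 (degemination): amweell → amwel
  ⇒ Wirevan amwel
Among the options, 'amwel' alone shows every Wirevan change applied in order.

amwel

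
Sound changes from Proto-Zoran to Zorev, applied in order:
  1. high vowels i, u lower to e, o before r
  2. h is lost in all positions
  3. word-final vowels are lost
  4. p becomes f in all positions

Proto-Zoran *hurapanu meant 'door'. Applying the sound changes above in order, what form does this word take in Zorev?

orafan

Zorev: *hurapanu
  hurapanu → horapanu   [pre-rhotic lowering]
  horapanu → orapanu   [h-loss]
  orapanu → orapan   [apocope]
  orapan → orafan   [unconditioned shift]
  giving Zorev orafan.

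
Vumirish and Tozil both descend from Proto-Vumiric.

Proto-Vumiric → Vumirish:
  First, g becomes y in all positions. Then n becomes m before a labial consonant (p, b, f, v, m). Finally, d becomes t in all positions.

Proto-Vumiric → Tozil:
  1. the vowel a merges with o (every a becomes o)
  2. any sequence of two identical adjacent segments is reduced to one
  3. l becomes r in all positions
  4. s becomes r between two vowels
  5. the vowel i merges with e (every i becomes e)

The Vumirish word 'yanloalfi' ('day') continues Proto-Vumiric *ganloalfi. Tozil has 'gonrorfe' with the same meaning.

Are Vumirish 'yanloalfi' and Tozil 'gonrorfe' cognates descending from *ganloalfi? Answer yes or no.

yes

Derive the expected Tozil reflex of *ganloalfi:
Tozil: *ganloalfi
  ganloalfi → gonloolfi   [vowel merger]
  gonloolfi → gonlolfi   [degemination]
  gonlolfi → gonrorfi   [unconditioned shift]
  gonrorfi (rule 4 does not apply)
  gonrorfi → gonrorfe   [vowel merger]
  giving Tozil gonrorfe.
Tozil 'gonrorfe' matches the regular reflex exactly, so the pair is cognate.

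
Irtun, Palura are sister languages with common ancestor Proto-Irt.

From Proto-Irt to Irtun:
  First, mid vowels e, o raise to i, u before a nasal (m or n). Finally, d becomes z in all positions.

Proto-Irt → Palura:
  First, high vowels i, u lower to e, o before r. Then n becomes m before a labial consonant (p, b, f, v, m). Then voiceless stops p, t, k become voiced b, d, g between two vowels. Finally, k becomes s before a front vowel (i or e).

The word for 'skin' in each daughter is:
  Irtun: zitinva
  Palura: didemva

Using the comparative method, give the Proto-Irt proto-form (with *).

*ditenva

Position 5: Irtun has n, Palura has m. Irtun preserves n here (none of its changes turn any other segment into n), so the proto-segment is *n.
Position 4: Irtun has i, Palura has e. Taking the neighbouring segments as reconstructed: Irtun i could go back to *e or *i; Palura e can only go back to *e — the one source consistent with every daughter is *e.
This points to *ditenva. Verify forward in each daughter:
Irtun: *ditenva > ditinva > zitinva  (by pre-nasal raising, unconditioned shift)
Palura: *ditenva > ditemva > didemva  (by nasal place assimilation, intervocalic voicing)
Only *ditenva yields all of Irtun zitinva, Palura didemva.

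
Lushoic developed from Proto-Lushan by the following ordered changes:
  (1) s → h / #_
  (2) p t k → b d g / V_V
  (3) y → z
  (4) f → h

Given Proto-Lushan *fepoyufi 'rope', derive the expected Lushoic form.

hebozuhi

Lushoic: start from *fepoyufi.
  rule 1: no change — fepoyufi
  rule 2 (intervocalic voicing): fepoyufi → feboyufi
  rule 3 (unconditioned shift): feboyufi → febozufi
  rule 4 (unconditioned shift): febozufi → hebozuhi
  ⇒ Lushoic hebozuhi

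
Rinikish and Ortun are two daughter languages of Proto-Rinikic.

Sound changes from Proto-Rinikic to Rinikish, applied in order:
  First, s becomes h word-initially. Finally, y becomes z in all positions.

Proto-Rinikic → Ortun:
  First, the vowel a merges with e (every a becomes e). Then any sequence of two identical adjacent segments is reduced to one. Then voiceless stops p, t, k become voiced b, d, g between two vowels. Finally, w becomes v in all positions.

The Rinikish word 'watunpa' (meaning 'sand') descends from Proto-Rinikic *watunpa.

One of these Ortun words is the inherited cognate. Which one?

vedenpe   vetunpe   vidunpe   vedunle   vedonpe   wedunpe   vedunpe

vedunpe

Ortun: *watunpa > wetunpe > wedunpe > vedunpe  (by vowel merger, intervocalic voicing, unconditioned shift)
Among the options, 'vedunpe' alone shows every Ortun change applied in order.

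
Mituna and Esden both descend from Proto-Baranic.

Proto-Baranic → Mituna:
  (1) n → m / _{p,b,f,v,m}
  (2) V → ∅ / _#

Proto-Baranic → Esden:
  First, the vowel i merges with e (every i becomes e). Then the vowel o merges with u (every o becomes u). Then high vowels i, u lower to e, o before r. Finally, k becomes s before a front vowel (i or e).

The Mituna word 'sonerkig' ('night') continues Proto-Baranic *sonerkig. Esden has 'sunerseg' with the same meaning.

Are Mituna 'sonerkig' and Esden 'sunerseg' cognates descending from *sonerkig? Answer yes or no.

yes

Derive the expected Esden reflex of *sonerkig:
Esden: start from *sonerkig.
  rule 1 (vowel merger): sonerkig → sonerkeg
  rule 2 (vowel merger): sonerkeg → sunerkeg
  rule 3: no change — sunerkeg
  rule 4 (palatalisation): sunerkeg → sunerseg
  ⇒ Esden sunerseg
Esden 'sunerseg' matches the regular reflex exactly, so the pair is cognate.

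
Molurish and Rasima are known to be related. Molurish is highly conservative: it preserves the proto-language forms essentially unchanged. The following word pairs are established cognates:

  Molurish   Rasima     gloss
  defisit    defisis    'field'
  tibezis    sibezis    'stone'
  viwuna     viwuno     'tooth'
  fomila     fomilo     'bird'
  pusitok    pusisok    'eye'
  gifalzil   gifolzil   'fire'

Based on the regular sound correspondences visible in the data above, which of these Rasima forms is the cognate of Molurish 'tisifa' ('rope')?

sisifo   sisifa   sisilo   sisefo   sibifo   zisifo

tibezis ~ sibezis — Molurish t corresponds to Rasima s word-initially before a front vowel.
viwuna ~ viwuno, fomila ~ fomilo — Molurish a corresponds to Rasima o word-finally.
Applying these to Molurish 'tisifa':
  tisifa → sisifa   (t→s word-initially before a front vowel)
  sisifa → sisifo   (a→o word-finally)
So the Rasima cognate is 'sisifo'.

sisifo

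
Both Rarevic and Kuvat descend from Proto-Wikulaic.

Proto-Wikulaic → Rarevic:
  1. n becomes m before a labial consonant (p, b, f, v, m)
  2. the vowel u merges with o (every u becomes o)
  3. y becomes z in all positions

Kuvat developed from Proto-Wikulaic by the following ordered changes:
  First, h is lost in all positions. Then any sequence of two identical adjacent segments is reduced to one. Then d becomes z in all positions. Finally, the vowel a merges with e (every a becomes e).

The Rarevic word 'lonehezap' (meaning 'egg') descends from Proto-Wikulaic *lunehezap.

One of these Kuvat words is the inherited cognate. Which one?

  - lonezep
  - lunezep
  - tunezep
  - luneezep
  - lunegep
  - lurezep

lunezep

Kuvat: *lunehezap > luneezap > lunezap > lunezep  (by h-loss, degemination, vowel merger)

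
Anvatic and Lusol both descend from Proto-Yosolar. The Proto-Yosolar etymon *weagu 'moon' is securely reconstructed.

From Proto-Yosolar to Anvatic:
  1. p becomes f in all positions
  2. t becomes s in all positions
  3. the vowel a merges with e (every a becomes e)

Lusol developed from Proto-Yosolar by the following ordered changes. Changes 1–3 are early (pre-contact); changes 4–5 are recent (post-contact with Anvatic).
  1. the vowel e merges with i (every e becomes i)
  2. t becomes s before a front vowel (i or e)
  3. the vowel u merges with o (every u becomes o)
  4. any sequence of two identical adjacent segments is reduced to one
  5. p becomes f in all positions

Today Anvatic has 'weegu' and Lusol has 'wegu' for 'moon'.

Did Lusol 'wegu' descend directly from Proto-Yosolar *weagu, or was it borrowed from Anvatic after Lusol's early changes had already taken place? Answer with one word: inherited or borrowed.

borrowed

If inherited, *weagu would pass through all of Lusol's changes:
Lusol: *weagu > wiagu > wiago  (by vowel merger, vowel merger)
If borrowed from Anvatic 'weegu' after the early changes, it would undergo only the recent ones:
  rule 4 (degemination): weegu → wegu
  rule 5 (unconditioned shift): no change (wegu)
  ⇒ as a loan: wegu
Lusol 'wegu' matches the loan outcome 'wegu', not the inherited 'wiago' — it skipped the early Lusol changes, so it was borrowed from Anvatic.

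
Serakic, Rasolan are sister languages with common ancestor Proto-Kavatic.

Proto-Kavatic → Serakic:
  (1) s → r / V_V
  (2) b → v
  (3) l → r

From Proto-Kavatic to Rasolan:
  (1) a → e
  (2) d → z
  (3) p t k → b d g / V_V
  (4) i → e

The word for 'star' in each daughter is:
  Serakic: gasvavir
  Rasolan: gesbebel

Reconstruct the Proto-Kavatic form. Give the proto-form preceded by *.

Position 4: Serakic has v, Rasolan has b. Taking the neighbouring segments as reconstructed: Serakic v could go back to *b or *v; Rasolan b can only go back to *b — the one source consistent with every daughter is *b.
Position 6: Serakic has v, Rasolan has b. Taking the neighbouring segments as reconstructed: Serakic v could go back to *b or *v; Rasolan b could go back to *p or *b — the one source consistent with every daughter is *b.
This points to *gasbabil. Verify forward in each daughter:
Serakic: start from *gasbabil.
  rule 1: no change — gasbabil
  rule 2 (unconditioned shift): gasbabil → gasvavil
  rule 3 (unconditioned shift): gasvavil → gasvavir
  ⇒ Serakic gasvavir
Rasolan: start from *gasbabil.
  rule 1 (vowel merger): gasbabil → gesbebil
  rule 2: no change — gesbebil
  rule 3: no change — gesbebil
  rule 4 (vowel merger): gesbebil → gesbebel
  ⇒ Rasolan gesbebel
No other proto-form is consistent with every reflex, so the reconstruction is *gasbabil.

*gasbabil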